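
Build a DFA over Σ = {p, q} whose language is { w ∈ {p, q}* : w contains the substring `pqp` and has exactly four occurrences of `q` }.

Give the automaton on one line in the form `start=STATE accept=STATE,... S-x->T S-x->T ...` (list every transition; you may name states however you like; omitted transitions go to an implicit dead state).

start=A accept=Q A-p->B A-q->C B-p->B B-q->D C-p->E C-q->F D-p->G D-q->F E-p->E E-q->H F-p->I F-q->J G-p->G G-q->K H-p->K H-q->J I-p->I I-q->L J-p->M J-q->N K-p->K K-q->O L-p->O L-q->N M-p->M M-q->P N-p->N N-q->N O-p->O O-q->Q P-p->Q P-q->N Q-p->Q Q-q->N

Handle the two conditions separately and then intersect. One (4 states) tracks whether and how much of `pqp` has been seen; the other (6 states) tracks the count of `q`s, saturating at 5. Each combined state is a pair, one component from each; accept when both components accept. Equivalent product states are then merged.
17 states suffice.
       p  q 
>  A   B  C 
   B   B  D 
   C   E  F 
   D   G  F 
   E   E  H 
   F   I  J 
   G   G  K 
   H   K  J 
   I   I  L 
   J   M  N 
   K   K  O 
   L   O  N 
   M   M  P 
   N   N  N 
   O   O  Q 
   P   Q  N 
 * Q   Q  N 
(> = start, * = accepting)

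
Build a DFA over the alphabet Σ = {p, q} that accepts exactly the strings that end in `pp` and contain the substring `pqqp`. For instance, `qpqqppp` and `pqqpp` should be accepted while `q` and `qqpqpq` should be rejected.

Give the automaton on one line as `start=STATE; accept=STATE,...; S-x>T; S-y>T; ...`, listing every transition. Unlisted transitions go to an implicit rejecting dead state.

Build one automaton per condition and run them in lockstep. One (3 states) tracks how much of the suffix `pp` has currently been matched; the other (5 states) tracks whether and how much of `pqqp` has been seen. Each combined state is a pair, one component from each; accept when both components accept. Equivalent product states are then merged.
With 7 states:
        p   q  
>  S0   S1  S0 
   S1   S1  S2 
   S2   S1  S3 
   S3   S4  S0 
   S4   S5  S6 
 * S5   S5  S6 
   S6   S4  S6 
(> = start, * = accepting)

start=S0; accept=S5; S0-p>S1; S0-q>S0; S1-p>S1; S1-q>S2; S2-p>S1; S2-q>S3; S3-p>S4; S3-q>S0; S4-p>S5; S4-q>S6; S5-p>S5; S5-q>S6; S6-p>S4; S6-q>S6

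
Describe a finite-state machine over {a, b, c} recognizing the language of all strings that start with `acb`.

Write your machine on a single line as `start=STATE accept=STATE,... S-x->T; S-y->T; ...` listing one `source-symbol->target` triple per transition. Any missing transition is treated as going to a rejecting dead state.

Walk along `acb` while the input agrees: from q0 take `a` to q1, and so on. Any deviation drops to the rejecting sink q4. Once q3 is reached the prefix is confirmed and every continuation is accepted.
        a   b   c  
>  q0   q1  q4  q4 
   q1   q4  q4  q2 
   q2   q4  q3  q4 
 * q3   q3  q3  q3 
   q4   q4  q4  q4 
(> = start, * = accepting)

start=q0; accept=q3; q0-a->q1; q0-b->q4; q0-c->q4; q1-a->q4; q1-b->q4; q1-c->q2; q2-a->q4; q2-b->q3; q2-c->q4; q3-a->q3; q3-b->q3; q3-c->q3; q4-a->q4; q4-b->q4; q4-c->q4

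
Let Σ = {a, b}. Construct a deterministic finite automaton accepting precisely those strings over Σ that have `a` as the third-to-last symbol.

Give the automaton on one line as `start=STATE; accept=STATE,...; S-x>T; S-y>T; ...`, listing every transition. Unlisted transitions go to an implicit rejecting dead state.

start=s0; accept=s7,s8,s9,s10; s0-a>s1; s0-b>s2; s1-a>s3; s1-b>s4; s2-a>s5; s2-b>s6; s3-a>s7; s3-b>s8; s4-a>s9; s4-b>s10; s5-a>s11; s5-b>s12; s6-a>s13; s6-b>s14; s7-a>s7; s7-b>s8; s8-a>s9; s8-b>s10; s9-a>s11; s9-b>s12; s10-a>s13; s10-b>s14; s11-a>s7; s11-b>s8; s12-a>s9; s12-b>s10; s13-a>s11; s13-b>s12; s14-a>s13; s14-b>s14

Because acceptance depends on a position counted from the end, the machine has to buffer the most recent 3 symbols. Make each state the string of the last up-to-3 symbols read; on input `x` shift the window left and append `x`. Accept when the buffered window has length 3 and begins with `a`.
15 states suffice.
          a    b  
>  s0     s1   s2 
   s1     s3   s4 
   s2     s5   s6 
   s3     s7   s8 
   s4     s9  s10 
   s5    s11  s12 
   s6    s13  s14 
 * s7     s7   s8 
 * s8     s9  s10 
 * s9    s11  s12 
 * s10   s13  s14 
   s11    s7   s8 
   s12    s9  s10 
   s13   s11  s12 
   s14   s13  s14 
(> = start, * = accepting)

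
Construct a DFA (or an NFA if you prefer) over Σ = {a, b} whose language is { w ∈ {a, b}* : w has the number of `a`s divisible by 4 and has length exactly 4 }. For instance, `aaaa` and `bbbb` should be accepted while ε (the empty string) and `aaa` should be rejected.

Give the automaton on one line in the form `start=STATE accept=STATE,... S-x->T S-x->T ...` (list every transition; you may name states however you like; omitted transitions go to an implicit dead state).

start=q0 accept=q8 q0-a->q1 q0-b->q2 q1-a->q3 q1-b->q4 q2-a->q4 q2-b->q5 q3-a->q6 q3-b->q4 q4-a->q4 q4-b->q4 q5-a->q4 q5-b->q7 q6-a->q8 q6-b->q4 q7-a->q4 q7-b->q8 q8-a->q4 q8-b->q4

Run two small machines in parallel and take their product. One (4 states) tracks the count of `a`s modulo 4; the other (6 states) tracks the input length, saturating at 5. Each combined state is a pair, one component from each; accept when both components accept. Minimizing collapses redundant product states.
9 states suffice.
        a   b  
>  q0   q1  q2 
   q1   q3  q4 
   q2   q4  q5 
   q3   q6  q4 
   q4   q4  q4 
   q5   q4  q7 
   q6   q8  q4 
   q7   q4  q8 
 * q8   q4  q4 
(> = start, * = accepting)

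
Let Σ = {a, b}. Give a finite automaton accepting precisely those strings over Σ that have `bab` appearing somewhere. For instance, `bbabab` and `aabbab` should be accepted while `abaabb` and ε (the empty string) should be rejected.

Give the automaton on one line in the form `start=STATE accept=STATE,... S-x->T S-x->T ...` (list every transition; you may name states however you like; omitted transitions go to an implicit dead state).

start=s0 accept=s3 s0-a->s0 s0-b->s1 s1-a->s2 s1-b->s1 s2-a->s0 s2-b->s3 s3-a->s3 s3-b->s3

Track how much of `bab` has been matched so far: state s0 is no progress, s3 is the absorbing accept state reached once `bab` has occurred. Intermediate states record partial matches; on a mismatch, fall back to the longest reusable overlap.
With 4 states:
        a   b  
>  s0   s0  s1 
   s1   s2  s1 
   s2   s0  s3 
 * s3   s3  s3 
(> = start, * = accepting)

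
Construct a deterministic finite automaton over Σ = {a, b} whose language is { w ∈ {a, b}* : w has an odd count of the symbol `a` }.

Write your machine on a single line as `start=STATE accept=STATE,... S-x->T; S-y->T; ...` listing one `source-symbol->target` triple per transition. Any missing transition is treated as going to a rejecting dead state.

Keep the running count of `a`s modulo 2: each `a` advances along the cycle q0 → q1 → q0 while other symbols loop. Accept at q1.
With 2 states:
        a   b  
>  q0   q1  q0 
 * q1   q0  q1 
(> = start, * = accepting)

start=q0; accept=q1; q0-a->q1; q0-b->q0; q1-a->q0; q1-b->q1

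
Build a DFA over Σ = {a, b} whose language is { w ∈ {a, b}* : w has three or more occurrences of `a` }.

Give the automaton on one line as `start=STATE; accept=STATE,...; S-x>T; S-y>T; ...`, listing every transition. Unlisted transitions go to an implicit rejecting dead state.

Count `a`s, saturating at 4: states s0 through s3 mean 0 through 3 `a`s seen; s4 means more than 3. Each `a` increments (capped at s4); other symbols loop. Accept from {s3, s4}.
With 5 states:
        a   b  
>  s0   s1  s0 
   s1   s2  s1 
   s2   s3  s2 
 * s3   s4  s3 
 * s4   s4  s4 
(> = start, * = accepting)

start=s0; accept=s3,s4; s0-a>s1; s0-b>s0; s1-a>s2; s1-b>s1; s2-a>s3; s2-b>s2; s3-a>s4; s3-b>s3; s4-a>s4; s4-b>s4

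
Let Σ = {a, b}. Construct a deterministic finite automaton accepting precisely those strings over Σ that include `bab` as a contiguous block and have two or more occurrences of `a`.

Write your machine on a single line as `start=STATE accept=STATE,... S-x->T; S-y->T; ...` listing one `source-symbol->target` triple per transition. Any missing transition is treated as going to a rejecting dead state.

start=q0; accept=q7; q0-a->q1; q0-b->q2; q1-a->q1; q1-b->q3; q2-a->q4; q2-b->q2; q3-a->q5; q3-b->q3; q4-a->q1; q4-b->q6; q5-a->q1; q5-b->q7; q6-a->q7; q6-b->q6; q7-a->q7; q7-b->q7

Build one automaton per condition and run them in lockstep. One (4 states) tracks whether and how much of `bab` has been seen; the other (4 states) tracks the count of `a`s, saturating at 3. Each combined state is a pair, one component from each; accept when both components accept. Equivalent product states are then merged.
        a   b  
>  q0   q1  q2 
   q1   q1  q3 
   q2   q4  q2 
   q3   q5  q3 
   q4   q1  q6 
   q5   q1  q7 
   q6   q7  q6 
 * q7   q7  q7 
(> = start, * = accepting)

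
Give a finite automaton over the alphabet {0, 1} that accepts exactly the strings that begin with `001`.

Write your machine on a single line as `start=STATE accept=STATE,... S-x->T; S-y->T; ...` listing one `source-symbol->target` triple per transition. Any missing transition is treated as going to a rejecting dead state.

Check the first 3 symbols one by one: q0 through q2 record how many have matched `001` so far; any wrong symbol goes to the dead state q4. After all 3 match we enter the accepting sink q3.
        0   1  
>  q0   q1  q4 
   q1   q2  q4 
   q2   q4  q3 
 * q3   q3  q3 
   q4   q4  q4 
(> = start, * = accepting)

start=q0; accept=q3; q0-0->q1; q0-1->q4; q1-0->q2; q1-1->q4; q2-0->q4; q2-1->q3; q3-0->q3; q3-1->q3; q4-0->q4; q4-1->q4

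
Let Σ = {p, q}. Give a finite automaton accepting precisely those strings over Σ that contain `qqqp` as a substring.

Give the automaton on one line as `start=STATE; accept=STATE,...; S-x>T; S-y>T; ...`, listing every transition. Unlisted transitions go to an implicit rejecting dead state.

States s0..s3 record the length of the longest prefix of `qqqp` that matches the current input suffix. Reaching s4 means `qqqp` has been seen, and we stay there forever. Accept from s4.
5 states suffice.
        p   q  
>  s0   s0  s1 
   s1   s0  s2 
   s2   s0  s3 
   s3   s4  s3 
 * s4   s4  s4 
(> = start, * = accepting)

start=s0; accept=s4; s0-p>s0; s0-q>s1; s1-p>s0; s1-q>s2; s2-p>s0; s2-q>s3; s3-p>s4; s3-q>s3; s4-p>s4; s4-q>s4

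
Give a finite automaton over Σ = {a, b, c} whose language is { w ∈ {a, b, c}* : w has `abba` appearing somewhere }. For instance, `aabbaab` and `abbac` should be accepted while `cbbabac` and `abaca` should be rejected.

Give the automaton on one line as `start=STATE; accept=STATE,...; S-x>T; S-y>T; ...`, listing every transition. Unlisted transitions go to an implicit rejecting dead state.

start=s0; accept=s4; s0-a>s1; s0-b>s0; s0-c>s0; s1-a>s1; s1-b>s2; s1-c>s0; s2-a>s1; s2-b>s3; s2-c>s0; s3-a>s4; s3-b>s0; s3-c>s0; s4-a>s4; s4-b>s4; s4-c>s4

Track how much of `abba` has been matched so far: state s0 is no progress, s4 is the absorbing accept state reached once `abba` has occurred. Intermediate states record partial matches; on a mismatch, fall back to the longest reusable overlap.
        a   b   c  
>  s0   s1  s0  s0 
   s1   s1  s2  s0 
   s2   s1  s3  s0 
   s3   s4  s0  s0 
 * s4   s4  s4  s4 
(> = start, * = accepting)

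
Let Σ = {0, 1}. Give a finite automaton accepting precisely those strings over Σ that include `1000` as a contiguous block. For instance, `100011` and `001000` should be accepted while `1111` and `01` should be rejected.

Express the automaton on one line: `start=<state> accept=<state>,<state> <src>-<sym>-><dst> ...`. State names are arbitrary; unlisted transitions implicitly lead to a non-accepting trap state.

start=A accept=E A-0->A A-1->B B-0->C B-1->B C-0->D C-1->B D-0->E D-1->B E-0->E E-1->E

States A..D record the length of the longest prefix of `1000` that matches the current input suffix. Reaching E means `1000` has been seen, and we stay there forever. Accept from E.
5 states suffice.
       0  1 
>  A   A  B 
   B   C  B 
   C   D  B 
   D   E  B 
 * E   E  E 
(> = start, * = accepting)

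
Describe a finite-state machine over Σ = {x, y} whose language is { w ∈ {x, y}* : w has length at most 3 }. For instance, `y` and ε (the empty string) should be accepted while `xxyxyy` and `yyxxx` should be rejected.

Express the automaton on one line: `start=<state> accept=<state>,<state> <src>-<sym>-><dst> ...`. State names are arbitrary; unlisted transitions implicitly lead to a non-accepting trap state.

Count input length up to 4: every symbol moves from S0 toward S4, which means 'more than 3' and absorbs. Accept from {S0, S1, S2, S3}.
        x   y  
>* S0   S1  S1 
 * S1   S2  S2 
 * S2   S3  S3 
 * S3   S4  S4 
   S4   S4  S4 
(> = start, * = accepting)

start=S0 accept=S0,S1,S2,S3 S0-x->S1 S0-y->S1 S1-x->S2 S1-y->S2 S2-x->S3 S2-y->S3 S3-x->S4 S3-y->S4 S4-x->S4 S4-y->S4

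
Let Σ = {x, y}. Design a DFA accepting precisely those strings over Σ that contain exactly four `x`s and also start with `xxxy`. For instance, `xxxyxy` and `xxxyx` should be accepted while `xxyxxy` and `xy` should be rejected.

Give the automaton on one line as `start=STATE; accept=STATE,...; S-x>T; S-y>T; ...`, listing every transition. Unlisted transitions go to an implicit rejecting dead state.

start=q0; accept=q6; q0-x>q1; q0-y>q2; q1-x>q3; q1-y>q2; q2-x>q2; q2-y>q2; q3-x>q4; q3-y>q2; q4-x>q2; q4-y>q5; q5-x>q6; q5-y>q5; q6-x>q2; q6-y>q6

Build one automaton per condition and run them in lockstep. The first has 6 states tracking the count of `x`s, saturating at 5; the second has 6 states tracking whether the input so far still matches the prefix `xxxy`. A product state is a pair (one from each), accepting exactly when both do. Equivalent product states are then merged.
        x   y  
>  q0   q1  q2 
   q1   q3  q2 
   q2   q2  q2 
   q3   q4  q2 
   q4   q2  q5 
   q5   q6  q5 
 * q6   q2  q6 
(> = start, * = accepting)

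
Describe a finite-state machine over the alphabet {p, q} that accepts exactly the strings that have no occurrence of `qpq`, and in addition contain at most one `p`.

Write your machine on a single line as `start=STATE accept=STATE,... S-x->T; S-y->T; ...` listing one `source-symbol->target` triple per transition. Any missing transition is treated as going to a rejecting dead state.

Handle the two conditions separately and then intersect. The first has 4 states tracking partial matches of the forbidden pattern `qpq`; the second has 3 states tracking the count of `p`s, saturating at 2. A product state is a pair (one from each), accepting exactly when both do.
10 states suffice.
       p  q 
>* A   B  C 
 * B   D  E 
 * C   F  C 
   D   D  G 
 * E   H  E 
 * F   D  I 
   G   H  G 
   H   D  J 
   I   J  I 
   J   J  J 
(> = start, * = accepting)

start=A; accept=A,B,C,E,F; A-p->B; A-q->C; B-p->D; B-q->E; C-p->F; C-q->C; D-p->D; D-q->G; E-p->H; E-q->E; F-p->D; F-q->I; G-p->H; G-q->G; H-p->D; H-q->J; I-p->J; I-q->I; J-p->J; J-q->J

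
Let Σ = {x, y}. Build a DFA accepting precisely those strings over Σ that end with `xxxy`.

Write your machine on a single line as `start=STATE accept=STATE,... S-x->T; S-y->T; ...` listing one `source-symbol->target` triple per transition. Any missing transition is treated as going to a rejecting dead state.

Remember how much of `xxxy` the current input suffix matches. State A means no match yet; B means the last symbol is `x`; C means the last 2 symbols are `xx`; D means the last 3 symbols are `xxx`; E means the last 4 symbols are `xxxy`. Only E accepts. On a mismatch, fall back to the longest proper suffix that is still a prefix of `xxxy`.
       x  y 
>  A   B  A 
   B   C  A 
   C   D  A 
   D   D  E 
 * E   B  A 
(> = start, * = accepting)

start=A; accept=E; A-x->B; A-y->A; B-x->C; B-y->A; C-x->D; C-y->A; D-x->D; D-y->E; E-x->B; E-y->A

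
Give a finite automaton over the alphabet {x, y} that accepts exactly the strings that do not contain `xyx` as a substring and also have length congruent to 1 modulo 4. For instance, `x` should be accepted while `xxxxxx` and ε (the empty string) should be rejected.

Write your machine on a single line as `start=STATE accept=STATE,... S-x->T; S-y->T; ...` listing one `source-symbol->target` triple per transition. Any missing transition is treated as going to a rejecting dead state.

Build one automaton per condition and run them in lockstep. The first has 4 states tracking partial matches of the forbidden pattern `xyx`; the second has 4 states tracking the input length modulo 4. A product state is a pair (one from each), accepting exactly when both do.
A 16-state machine:
          x    y  
>  s0     s1   s2 
 * s1     s3   s4 
 * s2     s3   s5 
   s3     s6   s7 
   s4     s8   s9 
   s5     s6   s9 
   s6    s10  s11 
   s7    s12   s0 
   s8    s12  s12 
   s9    s10   s0 
   s10    s1  s13 
   s11   s14   s2 
   s12   s14  s14 
 * s13   s15   s5 
   s14   s15  s15 
   s15    s8   s8 
(> = start, * = accepting)

start=s0; accept=s1,s2,s13; s0-x->s1; s0-y->s2; s1-x->s3; s1-y->s4; s2-x->s3; s2-y->s5; s3-x->s6; s3-y->s7; s4-x->s8; s4-y->s9; s5-x->s6; s5-y->s9; s6-x->s10; s6-y->s11; s7-x->s12; s7-y->s0; s8-x->s12; s8-y->s12; s9-x->s10; s9-y->s0; s10-x->s1; s10-y->s13; s11-x->s14; s11-y->s2; s12-x->s14; s12-y->s14; s13-x->s15; s13-y->s5; s14-x->s15; s14-y->s15; s15-x->s8; s15-y->s8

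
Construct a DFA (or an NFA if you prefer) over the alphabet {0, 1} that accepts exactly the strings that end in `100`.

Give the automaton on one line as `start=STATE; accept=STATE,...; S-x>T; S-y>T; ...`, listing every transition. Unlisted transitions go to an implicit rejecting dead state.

start=q0; accept=q3; q0-0>q0; q0-1>q1; q1-0>q2; q1-1>q1; q2-0>q3; q2-1>q1; q3-0>q0; q3-1>q1

Remember how much of `100` the current input suffix matches. State q0 means no match yet; q1 means the last symbol is `1`; q2 means the last 2 symbols are `10`; q3 means the last 3 symbols are `100`. Only q3 accepts. On a mismatch, fall back to the longest proper suffix that is still a prefix of `100`.
        0   1  
>  q0   q0  q1 
   q1   q2  q1 
   q2   q3  q1 
 * q3   q0  q1 
(> = start, * = accepting)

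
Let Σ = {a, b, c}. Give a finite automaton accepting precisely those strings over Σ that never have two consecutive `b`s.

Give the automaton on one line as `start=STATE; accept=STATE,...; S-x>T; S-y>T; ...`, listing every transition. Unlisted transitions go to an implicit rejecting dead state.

This is the complement of 'contains `bb`'. Use the same substring-matching states — q0 through q2 holding how much of `bb` has just been matched — but flip the accepting set: everything except the trap q2 accepts.
        a   b   c  
>* q0   q0  q1  q0 
 * q1   q0  q2  q0 
   q2   q2  q2  q2 
(> = start, * = accepting)

start=q0; accept=q0,q1; q0-a>q0; q0-b>q1; q0-c>q0; q1-a>q0; q1-b>q2; q1-c>q0; q2-a>q2; q2-b>q2; q2-c>q2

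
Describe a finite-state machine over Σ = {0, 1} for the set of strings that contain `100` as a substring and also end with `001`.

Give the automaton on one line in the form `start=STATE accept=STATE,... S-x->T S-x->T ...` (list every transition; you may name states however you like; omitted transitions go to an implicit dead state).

Build one automaton per condition and run them in lockstep. One (4 states) tracks whether and how much of `100` has been seen; the other (4 states) tracks how much of the suffix `001` has currently been matched. Each combined state is a pair, one component from each; accept when both components accept. After merging equivalent states the machine shrinks.
5 states suffice.
        0   1  
>  S0   S0  S1 
   S1   S2  S1 
   S2   S3  S1 
   S3   S3  S4 
 * S4   S2  S1 
(> = start, * = accepting)

start=S0 accept=S4 S0-0->S0 S0-1->S1 S1-0->S2 S1-1->S1 S2-0->S3 S2-1->S1 S3-0->S3 S3-1->S4 S4-0->S2 S4-1->S1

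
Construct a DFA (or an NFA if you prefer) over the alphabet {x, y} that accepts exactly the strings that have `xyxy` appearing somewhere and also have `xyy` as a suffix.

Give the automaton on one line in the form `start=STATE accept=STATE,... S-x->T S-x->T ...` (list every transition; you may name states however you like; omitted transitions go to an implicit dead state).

Run two small machines in parallel and take their product. The first has 5 states tracking whether and how much of `xyxy` has been seen; the second has 4 states tracking how much of the suffix `xyy` has currently been matched. A product state is a pair (one from each), accepting exactly when both do. Equivalent product states are then merged.
8 states suffice.
        x   y  
>  S0   S1  S0 
   S1   S1  S2 
   S2   S3  S0 
   S3   S1  S4 
   S4   S5  S6 
   S5   S5  S4 
 * S6   S5  S7 
   S7   S5  S7 
(> = start, * = accepting)

start=S0 accept=S6 S0-x->S1 S0-y->S0 S1-x->S1 S1-y->S2 S2-x->S3 S2-y->S0 S3-x->S1 S3-y->S4 S4-x->S5 S4-y->S6 S5-x->S5 S5-y->S4 S6-x->S5 S6-y->S7 S7-x->S5 S7-y->S7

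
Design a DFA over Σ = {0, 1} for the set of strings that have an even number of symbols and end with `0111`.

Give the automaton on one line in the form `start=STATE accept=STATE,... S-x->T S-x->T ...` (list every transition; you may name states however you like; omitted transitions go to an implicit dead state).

Run two small machines in parallel and take their product. One (2 states) tracks the input length modulo 2; the other (5 states) tracks how much of the suffix `0111` has currently been matched. Each combined state is a pair, one component from each; accept when both components accept. Equivalent product states are then merged.
6 states suffice.
        0   1  
>  q0   q1  q2 
   q1   q0  q3 
   q2   q0  q0 
   q3   q1  q4 
   q4   q0  q5 
 * q5   q1  q2 
(> = start, * = accepting)

start=q0 accept=q5 q0-0->q1 q0-1->q2 q1-0->q0 q1-1->q3 q2-0->q0 q2-1->q0 q3-0->q1 q3-1->q4 q4-0->q0 q4-1->q5 q5-0->q1 q5-1->q2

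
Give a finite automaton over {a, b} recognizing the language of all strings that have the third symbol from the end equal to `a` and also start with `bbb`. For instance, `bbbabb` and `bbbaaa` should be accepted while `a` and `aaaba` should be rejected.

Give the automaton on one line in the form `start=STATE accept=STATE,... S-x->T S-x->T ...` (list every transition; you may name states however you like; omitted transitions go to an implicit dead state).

start=q0 accept=q19,q20,q21,q22 q0-a->q1 q0-b->q2 q1-a->q3 q1-b->q4 q2-a->q5 q2-b->q6 q3-a->q7 q3-b->q8 q4-a->q9 q4-b->q10 q5-a->q11 q5-b->q12 q6-a->q13 q6-b->q14 q7-a->q7 q7-b->q8 q8-a->q9 q8-b->q10 q9-a->q11 q9-b->q12 q10-a->q13 q10-b->q15 q11-a->q7 q11-b->q8 q12-a->q9 q12-b->q10 q13-a->q11 q13-b->q12 q14-a->q16 q14-b->q14 q15-a->q13 q15-b->q15 q16-a->q17 q16-b->q18 q17-a->q19 q17-b->q20 q18-a->q21 q18-b->q22 q19-a->q19 q19-b->q20 q20-a->q21 q20-b->q22 q21-a->q17 q21-b->q18 q22-a->q16 q22-b->q14

Run two small machines in parallel and take their product. The first has 15 states tracking the last 3 symbols read; the second has 5 states tracking whether the input so far still matches the prefix `bbb`. A product state is a pair (one from each), accepting exactly when both do.
A 23-state machine:
          a    b  
>  q0     q1   q2 
   q1     q3   q4 
   q2     q5   q6 
   q3     q7   q8 
   q4     q9  q10 
   q5    q11  q12 
   q6    q13  q14 
   q7     q7   q8 
   q8     q9  q10 
   q9    q11  q12 
   q10   q13  q15 
   q11    q7   q8 
   q12    q9  q10 
   q13   q11  q12 
   q14   q16  q14 
   q15   q13  q15 
   q16   q17  q18 
   q17   q19  q20 
   q18   q21  q22 
 * q19   q19  q20 
 * q20   q21  q22 
 * q21   q17  q18 
 * q22   q16  q14 
(> = start, * = accepting)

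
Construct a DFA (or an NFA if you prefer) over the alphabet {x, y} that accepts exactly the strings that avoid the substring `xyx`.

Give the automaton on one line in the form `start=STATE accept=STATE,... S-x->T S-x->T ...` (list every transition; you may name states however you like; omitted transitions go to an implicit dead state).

Track partial matches of the forbidden pattern `xyx`. State q3 is a dead state reached once `xyx` has occurred; every other state accepts. q0 means no part of `xyx` is currently matched.
4 states suffice.
        x   y  
>* q0   q1  q0 
 * q1   q1  q2 
 * q2   q3  q0 
   q3   q3  q3 
(> = start, * = accepting)

start=q0 accept=q0,q1,q2 q0-x->q1 q0-y->q0 q1-x->q1 q1-y->q2 q2-x->q3 q2-y->q0 q3-x->q3 q3-y->q3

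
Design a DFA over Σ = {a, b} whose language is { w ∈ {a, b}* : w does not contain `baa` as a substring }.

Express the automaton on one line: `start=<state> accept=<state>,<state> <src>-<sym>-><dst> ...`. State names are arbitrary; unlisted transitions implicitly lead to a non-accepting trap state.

start=s0 accept=s0,s1,s2 s0-a->s0 s0-b->s1 s1-a->s2 s1-b->s1 s2-a->s3 s2-b->s1 s3-a->s3 s3-b->s3

Track partial matches of the forbidden pattern `baa`. State s3 is a dead state reached once `baa` has occurred; every other state accepts. s0 means no part of `baa` is currently matched.
4 states suffice.
        a   b  
>* s0   s0  s1 
 * s1   s2  s1 
 * s2   s3  s1 
   s3   s3  s3 
(> = start, * = accepting)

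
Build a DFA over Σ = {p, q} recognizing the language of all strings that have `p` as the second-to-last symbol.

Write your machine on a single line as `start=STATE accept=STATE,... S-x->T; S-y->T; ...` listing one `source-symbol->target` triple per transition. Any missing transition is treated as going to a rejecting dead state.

Because acceptance depends on a position counted from the end, the machine has to buffer the most recent 2 symbols. Make each state the string of the last up-to-2 symbols read; on input `x` shift the window left and append `x`. Accept when the buffered window has length 2 and begins with `p`.
A 7-state machine:
        p   q  
>  s0   s1  s2 
   s1   s3  s4 
   s2   s5  s6 
 * s3   s3  s4 
 * s4   s5  s6 
   s5   s3  s4 
   s6   s5  s6 
(> = start, * = accepting)

start=s0; accept=s3,s4; s0-p->s1; s0-q->s2; s1-p->s3; s1-q->s4; s2-p->s5; s2-q->s6; s3-p->s3; s3-q->s4; s4-p->s5; s4-q->s6; s5-p->s3; s5-q->s4; s6-p->s5; s6-q->s6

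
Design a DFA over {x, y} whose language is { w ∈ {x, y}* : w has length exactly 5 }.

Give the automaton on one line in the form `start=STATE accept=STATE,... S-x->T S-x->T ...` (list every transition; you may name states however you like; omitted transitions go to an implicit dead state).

start=q0 accept=q5 q0-x->q1 q0-y->q1 q1-x->q2 q1-y->q2 q2-x->q3 q2-y->q3 q3-x->q4 q3-y->q4 q4-x->q5 q4-y->q5 q5-x->q6 q5-y->q6 q6-x->q6 q6-y->q6

Count input length up to 6: every symbol moves from q0 toward q6, which means 'more than 5' and absorbs. Accept from {q5}.
A 7-state machine:
        x   y  
>  q0   q1  q1 
   q1   q2  q2 
   q2   q3  q3 
   q3   q4  q4 
   q4   q5  q5 
 * q5   q6  q6 
   q6   q6  q6 
(> = start, * = accepting)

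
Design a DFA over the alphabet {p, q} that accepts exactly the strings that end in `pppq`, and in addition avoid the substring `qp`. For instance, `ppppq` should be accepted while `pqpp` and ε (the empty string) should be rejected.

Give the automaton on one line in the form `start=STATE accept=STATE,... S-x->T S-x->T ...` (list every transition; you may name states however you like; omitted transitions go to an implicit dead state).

start=A accept=F A-p->B A-q->C B-p->D B-q->C C-p->C C-q->C D-p->E D-q->C E-p->E E-q->F F-p->C F-q->C

Run two small machines in parallel and take their product. One (5 states) tracks how much of the suffix `pppq` has currently been matched; the other (3 states) tracks partial matches of the forbidden pattern `qp`. Each combined state is a pair, one component from each; accept when both components accept. Minimizing collapses redundant product states.
A 6-state machine:
       p  q 
>  A   B  C 
   B   D  C 
   C   C  C 
   D   E  C 
   E   E  F 
 * F   C  C 
(> = start, * = accepting)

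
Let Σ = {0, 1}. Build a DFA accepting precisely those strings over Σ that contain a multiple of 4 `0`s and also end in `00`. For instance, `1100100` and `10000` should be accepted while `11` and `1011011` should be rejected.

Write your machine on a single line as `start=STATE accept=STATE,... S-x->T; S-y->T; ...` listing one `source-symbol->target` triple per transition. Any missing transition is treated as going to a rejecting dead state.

Handle the two conditions separately and then intersect. One (4 states) tracks the count of `0`s modulo 4; the other (3 states) tracks how much of the suffix `00` has currently been matched. Each combined state is a pair, one component from each; accept when both components accept. After merging equivalent states the machine shrinks.
6 states suffice.
        0   1  
>  S0   S1  S0 
   S1   S2  S1 
   S2   S3  S2 
   S3   S4  S5 
 * S4   S1  S0 
   S5   S0  S5 
(> = start, * = accepting)

start=S0; accept=S4; S0-0->S1; S0-1->S0; S1-0->S2; S1-1->S1; S2-0->S3; S2-1->S2; S3-0->S4; S3-1->S5; S4-0->S1; S4-1->S0; S5-0->S0; S5-1->S5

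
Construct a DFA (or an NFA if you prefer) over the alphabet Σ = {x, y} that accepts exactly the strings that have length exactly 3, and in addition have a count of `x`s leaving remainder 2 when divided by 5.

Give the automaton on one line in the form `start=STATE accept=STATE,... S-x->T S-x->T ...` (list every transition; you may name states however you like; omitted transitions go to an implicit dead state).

start=S0 accept=S7 S0-x->S1 S0-y->S2 S1-x->S3 S1-y->S4 S2-x->S4 S2-y->S5 S3-x->S6 S3-y->S7 S4-x->S7 S4-y->S8 S5-x->S8 S5-y->S9 S6-x->S10 S6-y->S11 S7-x->S11 S7-y->S12 S8-x->S12 S8-y->S13 S9-x->S13 S9-y->S14 S10-x->S14 S10-y->S10 S11-x->S10 S11-y->S11 S12-x->S11 S12-y->S12 S13-x->S12 S13-y->S13 S14-x->S13 S14-y->S14

Run two small machines in parallel and take their product. The first has 5 states tracking the input length, saturating at 4; the second has 5 states tracking the count of `x`s modulo 5. A product state is a pair (one from each), accepting exactly when both do.
A 15-state machine:
          x    y  
>  S0     S1   S2 
   S1     S3   S4 
   S2     S4   S5 
   S3     S6   S7 
   S4     S7   S8 
   S5     S8   S9 
   S6    S10  S11 
 * S7    S11  S12 
   S8    S12  S13 
   S9    S13  S14 
   S10   S14  S10 
   S11   S10  S11 
   S12   S11  S12 
   S13   S12  S13 
   S14   S13  S14 
(> = start, * = accepting)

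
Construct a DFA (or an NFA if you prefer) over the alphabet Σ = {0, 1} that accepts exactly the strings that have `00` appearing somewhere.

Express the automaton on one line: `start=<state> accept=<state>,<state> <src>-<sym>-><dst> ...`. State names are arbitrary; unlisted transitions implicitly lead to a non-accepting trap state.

States S0..S1 record the length of the longest prefix of `00` that matches the current input suffix. Reaching S2 means `00` has been seen, and we stay there forever. Accept from S2.
With 3 states:
        0   1  
>  S0   S1  S0 
   S1   S2  S0 
 * S2   S2  S2 
(> = start, * = accepting)

start=S0 accept=S2 S0-0->S1 S0-1->S0 S1-0->S2 S1-1->S0 S2-0->S2 S2-1->S2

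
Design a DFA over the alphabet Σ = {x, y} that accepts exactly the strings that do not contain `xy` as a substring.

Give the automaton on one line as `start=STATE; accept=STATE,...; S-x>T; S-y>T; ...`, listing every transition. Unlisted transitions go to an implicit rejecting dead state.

start=s0; accept=s0,s1; s0-x>s1; s0-y>s0; s1-x>s1; s1-y>s2; s2-x>s2; s2-y>s2

Track partial matches of the forbidden pattern `xy`. State s2 is a dead state reached once `xy` has occurred; every other state accepts. s0 means no part of `xy` is currently matched.
With 3 states:
        x   y  
>* s0   s1  s0 
 * s1   s1  s2 
   s2   s2  s2 
(> = start, * = accepting)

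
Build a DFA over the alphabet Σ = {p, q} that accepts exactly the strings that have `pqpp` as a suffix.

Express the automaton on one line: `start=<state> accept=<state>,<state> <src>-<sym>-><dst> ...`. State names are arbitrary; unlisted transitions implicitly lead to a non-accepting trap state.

start=S0 accept=S4 S0-p->S1 S0-q->S0 S1-p->S1 S1-q->S2 S2-p->S3 S2-q->S0 S3-p->S4 S3-q->S2 S4-p->S1 S4-q->S2

Let each state record the length of the longest suffix of the input read so far that is also a prefix of `pqpp`. S1 means the last symbol is `p`; S2 means the last 2 symbols are `pq`; S3 means the last 3 symbols are `pqp`; S4 means the last 4 symbols are `pqpp`. Accept only at S4, where the string currently ends in `pqpp`.
5 states suffice.
        p   q  
>  S0   S1  S0 
   S1   S1  S2 
   S2   S3  S0 
   S3   S4  S2 
 * S4   S1  S2 
(> = start, * = accepting)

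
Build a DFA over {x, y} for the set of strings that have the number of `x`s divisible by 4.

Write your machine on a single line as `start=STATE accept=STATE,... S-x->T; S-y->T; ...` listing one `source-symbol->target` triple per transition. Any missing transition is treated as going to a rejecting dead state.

The only thing that matters is how many `x`s have appeared, reduced mod 4. Use one state per residue: q0 for 0, …, q3 for 3. Reading `x` moves to the next residue; anything else stays put. q0 is accepting.
        x   y  
>* q0   q1  q0 
   q1   q2  q1 
   q2   q3  q2 
   q3   q0  q3 
(> = start, * = accepting)

start=q0; accept=q0; q0-x->q1; q0-y->q0; q1-x->q2; q1-y->q1; q2-x->q3; q2-y->q2; q3-x->q0; q3-y->q3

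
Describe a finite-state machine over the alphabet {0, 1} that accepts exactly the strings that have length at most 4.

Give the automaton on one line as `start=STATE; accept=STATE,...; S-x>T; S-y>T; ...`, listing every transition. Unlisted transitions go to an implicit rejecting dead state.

Count input length up to 5: every symbol moves from q0 toward q5, which means 'more than 4' and absorbs. Accept from {q0, q1, q2, q3, q4}.
        0   1  
>* q0   q1  q1 
 * q1   q2  q2 
 * q2   q3  q3 
 * q3   q4  q4 
 * q4   q5  q5 
   q5   q5  q5 
(> = start, * = accepting)

start=q0; accept=q0,q1,q2,q3,q4; q0-0>q1; q0-1>q1; q1-0>q2; q1-1>q2; q2-0>q3; q2-1>q3; q3-0>q4; q3-1>q4; q4-0>q5; q4-1>q5; q5-0>q5; q5-1>q5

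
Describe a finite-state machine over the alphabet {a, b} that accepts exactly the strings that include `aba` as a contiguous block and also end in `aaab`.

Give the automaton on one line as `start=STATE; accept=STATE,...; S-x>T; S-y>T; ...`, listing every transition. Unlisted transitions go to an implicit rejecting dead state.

start=s0; accept=s7; s0-a>s1; s0-b>s0; s1-a>s1; s1-b>s2; s2-a>s3; s2-b>s0; s3-a>s4; s3-b>s5; s4-a>s6; s4-b>s5; s5-a>s3; s5-b>s5; s6-a>s6; s6-b>s7; s7-a>s3; s7-b>s5

Build one automaton per condition and run them in lockstep. The first has 4 states tracking whether and how much of `aba` has been seen; the second has 5 states tracking how much of the suffix `aaab` has currently been matched. A product state is a pair (one from each), accepting exactly when both do. Equivalent product states are then merged.
8 states suffice.
        a   b  
>  s0   s1  s0 
   s1   s1  s2 
   s2   s3  s0 
   s3   s4  s5 
   s4   s6  s5 
   s5   s3  s5 
   s6   s6  s7 
 * s7   s3  s5 
(> = start, * = accepting)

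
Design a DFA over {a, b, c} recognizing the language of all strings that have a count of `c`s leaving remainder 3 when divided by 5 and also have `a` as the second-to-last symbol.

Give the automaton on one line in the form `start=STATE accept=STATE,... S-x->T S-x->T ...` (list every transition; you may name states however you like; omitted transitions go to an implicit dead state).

start=s0 accept=s5,s8 s0-a->s0 s0-b->s0 s0-c->s1 s1-a->s1 s1-b->s1 s1-c->s2 s2-a->s3 s2-b->s2 s2-c->s4 s3-a->s3 s3-b->s2 s3-c->s5 s4-a->s6 s4-b->s4 s4-c->s7 s5-a->s6 s5-b->s4 s5-c->s7 s6-a->s8 s6-b->s5 s6-c->s7 s7-a->s7 s7-b->s7 s7-c->s0 s8-a->s8 s8-b->s5 s8-c->s7

Handle the two conditions separately and then intersect. The first has 5 states tracking the count of `c`s modulo 5; the second has 13 states tracking the last 2 symbols read. A product state is a pair (one from each), accepting exactly when both do. Minimizing collapses redundant product states.
        a   b   c  
>  s0   s0  s0  s1 
   s1   s1  s1  s2 
   s2   s3  s2  s4 
   s3   s3  s2  s5 
   s4   s6  s4  s7 
 * s5   s6  s4  s7 
   s6   s8  s5  s7 
   s7   s7  s7  s0 
 * s8   s8  s5  s7 
(> = start, * = accepting)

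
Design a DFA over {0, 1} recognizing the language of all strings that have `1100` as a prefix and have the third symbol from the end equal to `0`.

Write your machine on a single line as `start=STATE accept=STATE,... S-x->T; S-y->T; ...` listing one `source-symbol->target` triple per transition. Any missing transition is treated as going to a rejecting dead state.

Handle the two conditions separately and then intersect. The first has 6 states tracking whether the input so far still matches the prefix `1100`; the second has 15 states tracking the last 3 symbols read. A product state is a pair (one from each), accepting exactly when both do. Minimizing collapses redundant product states.
       0  1 
>  A   B  C 
   B   B  B 
   C   B  D 
   D   E  B 
   E   F  B 
   F   G  H 
 * G   G  H 
 * H   I  J 
 * I   F  K 
 * J   L  M 
   K   I  J 
   L   F  K 
   M   L  M 
(> = start, * = accepting)

start=A; accept=G,H,I,J; A-0->B; A-1->C; B-0->B; B-1->B; C-0->B; C-1->D; D-0->E; D-1->B; E-0->F; E-1->B; F-0->G; F-1->H; G-0->G; G-1->H; H-0->I; H-1->J; I-0->F; I-1->K; J-0->L; J-1->M; K-0->I; K-1->J; L-0->F; L-1->K; M-0->L; M-1->M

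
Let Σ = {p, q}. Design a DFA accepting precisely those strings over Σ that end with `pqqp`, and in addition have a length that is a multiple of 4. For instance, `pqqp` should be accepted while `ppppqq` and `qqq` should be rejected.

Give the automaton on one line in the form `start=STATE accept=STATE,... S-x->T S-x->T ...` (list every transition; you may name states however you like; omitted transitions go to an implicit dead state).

start=s0 accept=s7 s0-p->s1 s0-q->s2 s1-p->s3 s1-q->s4 s2-p->s3 s2-q->s3 s3-p->s5 s3-q->s5 s4-p->s5 s4-q->s6 s5-p->s0 s5-q->s0 s6-p->s7 s6-q->s0 s7-p->s1 s7-q->s2

Run two small machines in parallel and take their product. The first has 5 states tracking how much of the suffix `pqqp` has currently been matched; the second has 4 states tracking the input length modulo 4. A product state is a pair (one from each), accepting exactly when both do. After merging equivalent states the machine shrinks.
An 8-state machine:
        p   q  
>  s0   s1  s2 
   s1   s3  s4 
   s2   s3  s3 
   s3   s5  s5 
   s4   s5  s6 
   s5   s0  s0 
   s6   s7  s0 
 * s7   s1  s2 
(> = start, * = accepting)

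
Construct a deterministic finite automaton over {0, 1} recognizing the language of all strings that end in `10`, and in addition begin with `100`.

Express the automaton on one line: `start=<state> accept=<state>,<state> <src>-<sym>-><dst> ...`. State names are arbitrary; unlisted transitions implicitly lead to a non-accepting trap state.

start=q0 accept=q6 q0-0->q1 q0-1->q2 q1-0->q1 q1-1->q1 q2-0->q3 q2-1->q1 q3-0->q4 q3-1->q1 q4-0->q4 q4-1->q5 q5-0->q6 q5-1->q5 q6-0->q4 q6-1->q5

Build one automaton per condition and run them in lockstep. The first has 3 states tracking how much of the suffix `10` has currently been matched; the second has 5 states tracking whether the input so far still matches the prefix `100`. A product state is a pair (one from each), accepting exactly when both do. Equivalent product states are then merged.
A 7-state machine:
        0   1  
>  q0   q1  q2 
   q1   q1  q1 
   q2   q3  q1 
   q3   q4  q1 
   q4   q4  q5 
   q5   q6  q5 
 * q6   q4  q5 
(> = start, * = accepting)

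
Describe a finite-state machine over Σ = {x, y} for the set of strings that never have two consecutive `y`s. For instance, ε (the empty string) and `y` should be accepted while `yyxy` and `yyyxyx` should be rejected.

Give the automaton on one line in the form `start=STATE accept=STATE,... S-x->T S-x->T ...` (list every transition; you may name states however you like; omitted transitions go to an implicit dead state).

start=A accept=A,B A-x->A A-y->B B-x->A B-y->C C-x->C C-y->C

Track partial matches of the forbidden pattern `yy`. State C is a dead state reached once `yy` has occurred; every other state accepts. A means no part of `yy` is currently matched.
A 3-state machine:
       x  y 
>* A   A  B 
 * B   A  C 
   C   C  C 
(> = start, * = accepting)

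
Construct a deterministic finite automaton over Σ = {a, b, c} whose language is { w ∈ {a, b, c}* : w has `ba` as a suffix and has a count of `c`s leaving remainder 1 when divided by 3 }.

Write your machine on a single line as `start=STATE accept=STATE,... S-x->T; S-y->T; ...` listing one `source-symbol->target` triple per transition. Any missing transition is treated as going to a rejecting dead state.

start=q0; accept=q4; q0-a->q0; q0-b->q0; q0-c->q1; q1-a->q1; q1-b->q2; q1-c->q3; q2-a->q4; q2-b->q2; q2-c->q3; q3-a->q3; q3-b->q3; q3-c->q0; q4-a->q1; q4-b->q2; q4-c->q3

Handle the two conditions separately and then intersect. The first has 3 states tracking how much of the suffix `ba` has currently been matched; the second has 3 states tracking the count of `c`s modulo 3. A product state is a pair (one from each), accepting exactly when both do. Equivalent product states are then merged.
A 5-state machine:
        a   b   c  
>  q0   q0  q0  q1 
   q1   q1  q2  q3 
   q2   q4  q2  q3 
   q3   q3  q3  q0 
 * q4   q1  q2  q3 
(> = start, * = accepting)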